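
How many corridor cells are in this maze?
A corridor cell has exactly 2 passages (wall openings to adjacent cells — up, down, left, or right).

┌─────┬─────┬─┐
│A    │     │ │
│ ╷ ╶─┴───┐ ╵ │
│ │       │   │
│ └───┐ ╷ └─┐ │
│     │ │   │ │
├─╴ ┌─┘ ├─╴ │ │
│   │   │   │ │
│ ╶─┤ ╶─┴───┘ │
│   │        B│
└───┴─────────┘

Counting cells with exactly 2 passages:
Total corridor cells: 25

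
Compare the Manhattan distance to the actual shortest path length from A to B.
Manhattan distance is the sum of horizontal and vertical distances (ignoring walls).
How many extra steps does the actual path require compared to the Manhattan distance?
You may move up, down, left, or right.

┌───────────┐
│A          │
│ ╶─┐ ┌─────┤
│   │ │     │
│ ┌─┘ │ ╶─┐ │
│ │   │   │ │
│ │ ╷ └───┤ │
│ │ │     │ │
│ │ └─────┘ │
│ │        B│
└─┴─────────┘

Manhattan distance: |4 - 0| + |5 - 0| = 9
Actual path length: 11
Extra steps: 11 - 9 = 2

Solution:

┌───────────┐
│A → ↓      │
│ ╶─┐ ┌─────┤
│   │↓│     │
│ ┌─┘ │ ╶─┐ │
│ │↓ ↲│   │ │
│ │ ╷ └───┤ │
│ │↓│     │ │
│ │ └─────┘ │
│ │↳ → → → B│
└─┴─────────┘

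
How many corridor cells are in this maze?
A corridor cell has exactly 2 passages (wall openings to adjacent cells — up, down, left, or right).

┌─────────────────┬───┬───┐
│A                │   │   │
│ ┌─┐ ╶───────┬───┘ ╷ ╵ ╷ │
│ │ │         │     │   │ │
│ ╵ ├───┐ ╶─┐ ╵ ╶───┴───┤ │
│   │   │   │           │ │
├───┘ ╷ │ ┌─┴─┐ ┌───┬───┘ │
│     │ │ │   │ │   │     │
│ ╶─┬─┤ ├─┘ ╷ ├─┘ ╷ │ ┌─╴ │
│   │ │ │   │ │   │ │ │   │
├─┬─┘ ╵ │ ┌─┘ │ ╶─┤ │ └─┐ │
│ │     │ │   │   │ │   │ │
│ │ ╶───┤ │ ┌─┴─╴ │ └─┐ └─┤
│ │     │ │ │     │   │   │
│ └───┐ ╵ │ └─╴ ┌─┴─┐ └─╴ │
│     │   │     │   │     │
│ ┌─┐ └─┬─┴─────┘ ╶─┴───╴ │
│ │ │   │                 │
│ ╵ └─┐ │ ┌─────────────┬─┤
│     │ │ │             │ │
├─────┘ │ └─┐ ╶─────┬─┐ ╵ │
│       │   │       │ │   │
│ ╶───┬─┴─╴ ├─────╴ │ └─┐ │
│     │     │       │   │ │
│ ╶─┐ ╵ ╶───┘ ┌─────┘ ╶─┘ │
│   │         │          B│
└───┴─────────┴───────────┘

Counting cells with exactly 2 passages:
Total corridor cells: 130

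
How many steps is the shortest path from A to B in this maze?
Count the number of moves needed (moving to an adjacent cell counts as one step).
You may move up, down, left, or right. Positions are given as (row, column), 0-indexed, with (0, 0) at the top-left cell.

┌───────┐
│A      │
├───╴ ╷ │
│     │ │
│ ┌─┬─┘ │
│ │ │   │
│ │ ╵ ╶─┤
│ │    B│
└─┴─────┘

Using BFS to find shortest path:
Start: (0, 0), End: (3, 3)
Path found:
(0,0) → (0,1) → (0,2) → (0,3) → (1,3) → (2,3) → (2,2) → (3,2) → (3,3)
Number of steps: 8

Solution:

┌───────┐
│A → → ↓│
├───╴ ╷ │
│     │↓│
│ ┌─┬─┘ │
│ │ │↓ ↲│
│ │ ╵ ╶─┤
│ │  ↳ B│
└─┴─────┘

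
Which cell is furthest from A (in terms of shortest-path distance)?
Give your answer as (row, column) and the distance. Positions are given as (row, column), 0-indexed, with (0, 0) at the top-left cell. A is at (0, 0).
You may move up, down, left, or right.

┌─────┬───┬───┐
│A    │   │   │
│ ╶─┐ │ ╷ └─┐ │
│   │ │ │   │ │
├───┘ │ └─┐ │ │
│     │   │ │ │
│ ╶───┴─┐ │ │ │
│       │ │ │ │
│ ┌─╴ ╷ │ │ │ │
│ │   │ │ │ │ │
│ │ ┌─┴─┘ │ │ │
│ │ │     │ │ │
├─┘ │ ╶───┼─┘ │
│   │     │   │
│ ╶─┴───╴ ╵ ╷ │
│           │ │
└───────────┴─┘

Computing BFS distances from A to all cells:
Furthest cell: (5, 5)
Distance: 38 steps

Path from A to the furthest cell:

┌─────┬───┬───┐
│A → ↓│↱ ↓│   │
│ ╶─┐ │ ╷ └─┐ │
│   │↓│↑│↳ ↓│ │
├───┘ │ └─┐ │ │
│↓ ← ↲│↑ ↰│↓│ │
│ ╶───┴─┐ │ │ │
│↳ → ↓  │↑│↓│ │
│ ┌─╴ ╷ │ │ │ │
│ │↓ ↲│ │↑│↓│ │
│ │ ┌─┴─┘ │ │ │
│ │↓│↱ → ↑│B│ │
├─┘ │ ╶───┼─┘ │
│↓ ↲│↑ ← ↰│   │
│ ╶─┴───╴ ╵ ╷ │
│↳ → → → ↑  │ │
└───────────┴─┘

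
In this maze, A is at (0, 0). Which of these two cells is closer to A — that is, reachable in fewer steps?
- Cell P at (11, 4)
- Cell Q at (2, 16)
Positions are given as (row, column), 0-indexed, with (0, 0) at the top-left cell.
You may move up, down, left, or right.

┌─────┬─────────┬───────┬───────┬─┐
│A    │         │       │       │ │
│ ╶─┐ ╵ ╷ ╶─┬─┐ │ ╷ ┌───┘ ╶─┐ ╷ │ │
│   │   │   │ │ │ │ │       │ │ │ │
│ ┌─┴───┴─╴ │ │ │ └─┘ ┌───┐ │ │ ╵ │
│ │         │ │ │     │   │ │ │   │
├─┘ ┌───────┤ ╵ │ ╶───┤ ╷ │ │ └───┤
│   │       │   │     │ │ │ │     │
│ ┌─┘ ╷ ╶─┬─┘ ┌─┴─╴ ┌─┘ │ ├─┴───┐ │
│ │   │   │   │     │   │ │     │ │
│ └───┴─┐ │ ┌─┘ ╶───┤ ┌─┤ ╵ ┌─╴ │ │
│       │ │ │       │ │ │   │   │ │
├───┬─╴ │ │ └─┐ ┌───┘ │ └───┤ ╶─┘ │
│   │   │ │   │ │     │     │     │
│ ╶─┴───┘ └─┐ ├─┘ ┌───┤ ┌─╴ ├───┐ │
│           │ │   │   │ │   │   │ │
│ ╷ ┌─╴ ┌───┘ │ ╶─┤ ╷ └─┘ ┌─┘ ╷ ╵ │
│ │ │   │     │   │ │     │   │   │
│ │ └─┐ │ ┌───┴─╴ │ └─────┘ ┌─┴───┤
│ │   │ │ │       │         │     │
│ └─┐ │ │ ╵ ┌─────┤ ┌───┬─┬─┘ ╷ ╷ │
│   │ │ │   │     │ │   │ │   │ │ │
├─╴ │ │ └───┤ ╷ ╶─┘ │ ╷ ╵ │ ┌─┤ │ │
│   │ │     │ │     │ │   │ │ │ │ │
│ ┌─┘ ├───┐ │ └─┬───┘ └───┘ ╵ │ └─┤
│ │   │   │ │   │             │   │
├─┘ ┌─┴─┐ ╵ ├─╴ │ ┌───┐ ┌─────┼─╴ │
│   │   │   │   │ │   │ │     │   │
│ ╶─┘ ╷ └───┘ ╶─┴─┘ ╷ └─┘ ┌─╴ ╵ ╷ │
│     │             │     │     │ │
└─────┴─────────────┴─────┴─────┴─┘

Shortest path A → P at (11, 4): 103 steps
Shortest path A → Q at (2, 16): 66 steps

Q is closer (66 steps vs 103 steps).

Path to P:

┌─────┬─────────┬───────┬───────┬─┐
│A → ↓│↱ → → → ↓│       │       │ │
│ ╶─┐ ╵ ╷ ╶─┬─┐ │ ╷ ┌───┘ ╶─┐ ╷ │ │
│   │↳ ↑│   │ │↓│ │ │       │ │ │ │
│ ┌─┴───┴─╴ │ │ │ └─┘ ┌───┐ │ │ ╵ │
│ │         │ │↓│     │↱ ↓│ │ │   │
├─┘ ┌───────┤ ╵ │ ╶───┤ ╷ │ │ └───┤
│   │       │↓ ↲│     │↑│↓│ │     │
│ ┌─┘ ╷ ╶─┬─┘ ┌─┴─╴ ┌─┘ │ ├─┴───┐ │
│ │   │   │↓ ↲│     │↱ ↑│↓│↱ → ↓│ │
│ └───┴─┐ │ ┌─┘ ╶───┤ ┌─┤ ╵ ┌─╴ │ │
│       │ │↓│       │↑│ │↳ ↑│↓ ↲│ │
├───┬─╴ │ │ └─┐ ┌───┘ │ └───┤ ╶─┘ │
│   │   │ │↳ ↓│ │↱ → ↑│     │↳ → ↓│
│ ╶─┴───┘ └─┐ ├─┘ ┌───┤ ┌─╴ ├───┐ │
│  ↱ → ↓    │↓│↱ ↑│   │ │   │↓ ↰│↓│
│ ╷ ┌─╴ ┌───┘ │ ╶─┤ ╷ └─┘ ┌─┘ ╷ ╵ │
│ │↑│  ↓│↓ ← ↲│↑ ↰│ │     │↓ ↲│↑ ↲│
│ │ └─┐ │ ┌───┴─╴ │ └─────┘ ┌─┴───┤
│ │↑ ↰│↓│↓│↱ → → ↑│↓ ← ← ← ↲│     │
│ └─┐ │ │ ╵ ┌─────┤ ┌───┬─┬─┘ ╷ ╷ │
│   │↑│↓│↳ ↑│↓ ↰  │↓│   │ │   │ │ │
├─╴ │ │ └───┤ ╷ ╶─┘ │ ╷ ╵ │ ┌─┤ │ │
│   │↑│↳ P  │↓│↑ ← ↲│ │   │ │ │ │ │
│ ┌─┘ ├───┐ │ └─┬───┘ └───┘ ╵ │ └─┤
│ │↱ ↑│   │ │↳ ↓│             │   │
├─┘ ┌─┴─┐ ╵ ├─╴ │ ┌───┐ ┌─────┼─╴ │
│↱ ↑│↓ ↰│   │↓ ↲│ │   │ │     │   │
│ ╶─┘ ╷ └───┘ ╶─┴─┘ ╷ └─┘ ┌─╴ ╵ ╷ │
│↑ ← ↲│↑ ← ← ↲      │     │     │ │
└─────┴─────────────┴─────┴─────┴─┘

Path to Q:

┌─────┬─────────┬───────┬───────┬─┐
│A → ↓│↱ → → → ↓│       │    ↱ ↓│ │
│ ╶─┐ ╵ ╷ ╶─┬─┐ │ ╷ ┌───┘ ╶─┐ ╷ │ │
│   │↳ ↑│   │ │↓│ │ │       │↑│↓│ │
│ ┌─┴───┴─╴ │ │ │ └─┘ ┌───┐ │ │ ╵ │
│ │         │ │↓│     │↱ ↓│ │↑│↳ Q│
├─┘ ┌───────┤ ╵ │ ╶───┤ ╷ │ │ └───┤
│   │       │↓ ↲│     │↑│↓│ │↑ ← ↰│
│ ┌─┘ ╷ ╶─┬─┘ ┌─┴─╴ ┌─┘ │ ├─┴───┐ │
│ │   │   │↓ ↲│     │↱ ↑│↓│↱ → ↓│↑│
│ └───┴─┐ │ ┌─┘ ╶───┤ ┌─┤ ╵ ┌─╴ │ │
│       │ │↓│       │↑│ │↳ ↑│↓ ↲│↑│
├───┬─╴ │ │ └─┐ ┌───┘ │ └───┤ ╶─┘ │
│   │   │ │↳ ↓│ │↱ → ↑│     │↳ → ↑│
│ ╶─┴───┘ └─┐ ├─┘ ┌───┤ ┌─╴ ├───┐ │
│           │↓│↱ ↑│   │ │   │   │ │
│ ╷ ┌─╴ ┌───┘ │ ╶─┤ ╷ └─┘ ┌─┘ ╷ ╵ │
│ │ │   │↓ ← ↲│↑ ↰│ │     │   │   │
│ │ └─┐ │ ┌───┴─╴ │ └─────┘ ┌─┴───┤
│ │   │ │↓│↱ → → ↑│         │     │
│ └─┐ │ │ ╵ ┌─────┤ ┌───┬─┬─┘ ╷ ╷ │
│   │ │ │↳ ↑│     │ │   │ │   │ │ │
├─╴ │ │ └───┤ ╷ ╶─┘ │ ╷ ╵ │ ┌─┤ │ │
│   │ │     │ │     │ │   │ │ │ │ │
│ ┌─┘ ├───┐ │ └─┬───┘ └───┘ ╵ │ └─┤
│ │   │   │ │   │             │   │
├─┘ ┌─┴─┐ ╵ ├─╴ │ ┌───┐ ┌─────┼─╴ │
│   │   │   │   │ │   │ │     │   │
│ ╶─┘ ╷ └───┘ ╶─┴─┘ ╷ └─┘ ┌─╴ ╵ ╷ │
│     │             │     │     │ │
└─────┴─────────────┴─────┴─────┴─┘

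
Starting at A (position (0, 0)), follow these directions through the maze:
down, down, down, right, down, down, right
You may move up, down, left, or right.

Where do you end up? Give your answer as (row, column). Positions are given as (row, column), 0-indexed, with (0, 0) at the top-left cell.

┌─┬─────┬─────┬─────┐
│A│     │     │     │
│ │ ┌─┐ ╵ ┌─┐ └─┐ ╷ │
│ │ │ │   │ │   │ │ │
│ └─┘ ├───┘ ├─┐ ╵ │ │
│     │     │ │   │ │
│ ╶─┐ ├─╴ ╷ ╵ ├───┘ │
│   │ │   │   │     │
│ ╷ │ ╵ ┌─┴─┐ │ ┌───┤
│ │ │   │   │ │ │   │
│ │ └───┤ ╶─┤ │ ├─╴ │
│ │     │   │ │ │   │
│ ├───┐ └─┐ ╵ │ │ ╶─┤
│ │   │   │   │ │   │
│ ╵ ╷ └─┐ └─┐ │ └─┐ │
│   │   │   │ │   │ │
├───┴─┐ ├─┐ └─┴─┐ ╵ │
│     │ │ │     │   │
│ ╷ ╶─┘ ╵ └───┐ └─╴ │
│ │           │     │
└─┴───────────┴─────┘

Following directions step by step:
Start: (0, 0)
  down: (0, 0) → (1, 0)
  down: (1, 0) → (2, 0)
  down: (2, 0) → (3, 0)
  right: (3, 0) → (3, 1)
  down: (3, 1) → (4, 1)
  down: (4, 1) → (5, 1)
  right: (5, 1) → (5, 2)
Final position: (5, 2)

Path taken:

┌─┬─────┬─────┬─────┐
│A│     │     │     │
│ │ ┌─┐ ╵ ┌─┐ └─┐ ╷ │
│↓│ │ │   │ │   │ │ │
│ └─┘ ├───┘ ├─┐ ╵ │ │
│↓    │     │ │   │ │
│ ╶─┐ ├─╴ ╷ ╵ ├───┘ │
│↳ ↓│ │   │   │     │
│ ╷ │ ╵ ┌─┴─┐ │ ┌───┤
│ │↓│   │   │ │ │   │
│ │ └───┤ ╶─┤ │ ├─╴ │
│ │↳ B  │   │ │ │   │
│ ├───┐ └─┐ ╵ │ │ ╶─┤
│ │   │   │   │ │   │
│ ╵ ╷ └─┐ └─┐ │ └─┐ │
│   │   │   │ │   │ │
├───┴─┐ ├─┐ └─┴─┐ ╵ │
│     │ │ │     │   │
│ ╷ ╶─┘ ╵ └───┐ └─╴ │
│ │           │     │
└─┴───────────┴─────┘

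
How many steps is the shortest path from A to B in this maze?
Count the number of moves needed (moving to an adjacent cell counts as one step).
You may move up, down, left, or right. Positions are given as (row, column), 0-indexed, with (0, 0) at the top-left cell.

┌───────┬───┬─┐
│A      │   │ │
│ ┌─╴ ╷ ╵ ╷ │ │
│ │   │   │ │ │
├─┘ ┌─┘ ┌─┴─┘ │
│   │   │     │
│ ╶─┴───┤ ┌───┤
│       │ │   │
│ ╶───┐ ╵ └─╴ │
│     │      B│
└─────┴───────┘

Using BFS to find shortest path:
Start: (0, 0), End: (4, 6)
Path found:
(0,0) → (0,1) → (0,2) → (1,2) → (1,1) → (2,1) → (2,0) → (3,0) → (3,1) → (3,2) → (3,3) → (4,3) → (4,4) → (4,5) → (4,6)
Number of steps: 14

Solution:

┌───────┬───┬─┐
│A → ↓  │   │ │
│ ┌─╴ ╷ ╵ ╷ │ │
│ │↓ ↲│   │ │ │
├─┘ ┌─┘ ┌─┴─┘ │
│↓ ↲│   │     │
│ ╶─┴───┤ ┌───┤
│↳ → → ↓│ │   │
│ ╶───┐ ╵ └─╴ │
│     │↳ → → B│
└─────┴───────┘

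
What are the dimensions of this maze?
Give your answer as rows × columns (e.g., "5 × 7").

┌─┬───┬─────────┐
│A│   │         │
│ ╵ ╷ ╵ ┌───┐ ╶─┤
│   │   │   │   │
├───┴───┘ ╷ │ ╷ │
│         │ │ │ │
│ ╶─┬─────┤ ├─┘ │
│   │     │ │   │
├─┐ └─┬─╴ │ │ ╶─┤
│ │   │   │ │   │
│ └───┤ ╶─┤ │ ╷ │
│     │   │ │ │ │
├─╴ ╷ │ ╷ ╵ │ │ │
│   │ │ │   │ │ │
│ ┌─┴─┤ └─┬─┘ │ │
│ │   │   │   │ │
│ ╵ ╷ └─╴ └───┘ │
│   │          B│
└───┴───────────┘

Counting the maze dimensions:
Rows (vertical): 9
Columns (horizontal): 8
Dimensions: 9 × 8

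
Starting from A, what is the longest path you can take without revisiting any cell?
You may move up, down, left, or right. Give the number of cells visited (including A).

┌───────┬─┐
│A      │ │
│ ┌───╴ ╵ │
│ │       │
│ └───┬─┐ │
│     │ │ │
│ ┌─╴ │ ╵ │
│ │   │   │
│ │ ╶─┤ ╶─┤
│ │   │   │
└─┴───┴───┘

Finding longest simple path using DFS:
Start: (0, 0)
Longest path visits 11 cells
Path: A → right → right → right → down → right → down → down → left → down → right

Solution:

┌───────┬─┐
│A → → ↓│ │
│ ┌───╴ ╵ │
│ │    ↳ ↓│
│ └───┬─┐ │
│     │ │↓│
│ ┌─╴ │ ╵ │
│ │   │↓ ↲│
│ │ ╶─┤ ╶─┤
│ │   │↳ B│
└─┴───┴───┘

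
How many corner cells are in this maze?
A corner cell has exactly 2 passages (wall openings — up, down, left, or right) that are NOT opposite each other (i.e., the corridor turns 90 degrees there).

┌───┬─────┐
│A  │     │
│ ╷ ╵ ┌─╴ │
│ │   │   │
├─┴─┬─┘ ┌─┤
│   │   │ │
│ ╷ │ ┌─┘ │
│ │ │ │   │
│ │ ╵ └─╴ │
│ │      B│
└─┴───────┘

Counting corner cells (2 non-opposite passages):
Total corners: 14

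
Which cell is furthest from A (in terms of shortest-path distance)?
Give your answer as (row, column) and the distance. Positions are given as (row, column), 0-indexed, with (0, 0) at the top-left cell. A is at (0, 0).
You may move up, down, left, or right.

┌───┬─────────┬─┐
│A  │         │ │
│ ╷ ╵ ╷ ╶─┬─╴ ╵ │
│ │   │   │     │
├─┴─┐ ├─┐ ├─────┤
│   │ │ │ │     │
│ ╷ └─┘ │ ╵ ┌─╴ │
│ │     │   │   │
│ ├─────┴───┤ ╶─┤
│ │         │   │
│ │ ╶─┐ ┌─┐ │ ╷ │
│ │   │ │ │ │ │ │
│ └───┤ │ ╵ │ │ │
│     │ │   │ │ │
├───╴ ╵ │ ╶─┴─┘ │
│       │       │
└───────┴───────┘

Computing BFS distances from A to all cells:
Furthest cell: (2, 3)
Distance: 45 steps

Path from A to the furthest cell:

┌───┬─────────┬─┐
│A ↓│↱ ↓      │ │
│ ╷ ╵ ╷ ╶─┬─╴ ╵ │
│ │↳ ↑│↳ ↓│     │
├─┴─┐ ├─┐ ├─────┤
│↱ ↓│ │B│↓│↱ → ↓│
│ ╷ └─┘ │ ╵ ┌─╴ │
│↑│↳ → ↑│↳ ↑│↓ ↲│
│ ├─────┴───┤ ╶─┤
│↑│    ↓ ← ↰│↳ ↓│
│ │ ╶─┐ ┌─┐ │ ╷ │
│↑│   │↓│ │↑│ │↓│
│ └───┤ │ ╵ │ │ │
│↑ ← ↰│↓│↱ ↑│ │↓│
├───╴ ╵ │ ╶─┴─┘ │
│    ↑ ↲│↑ ← ← ↲│
└───────┴───────┘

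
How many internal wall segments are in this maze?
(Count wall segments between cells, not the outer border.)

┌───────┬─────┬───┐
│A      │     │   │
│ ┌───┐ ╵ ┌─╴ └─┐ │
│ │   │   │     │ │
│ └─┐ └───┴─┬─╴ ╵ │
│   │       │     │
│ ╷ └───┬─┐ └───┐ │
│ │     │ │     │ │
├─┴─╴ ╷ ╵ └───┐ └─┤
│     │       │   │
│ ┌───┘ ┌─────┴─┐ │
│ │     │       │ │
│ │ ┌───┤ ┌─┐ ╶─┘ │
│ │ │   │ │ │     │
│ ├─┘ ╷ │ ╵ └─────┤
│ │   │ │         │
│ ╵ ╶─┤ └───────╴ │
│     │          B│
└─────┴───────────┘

Counting internal wall segments:
Total internal walls: 64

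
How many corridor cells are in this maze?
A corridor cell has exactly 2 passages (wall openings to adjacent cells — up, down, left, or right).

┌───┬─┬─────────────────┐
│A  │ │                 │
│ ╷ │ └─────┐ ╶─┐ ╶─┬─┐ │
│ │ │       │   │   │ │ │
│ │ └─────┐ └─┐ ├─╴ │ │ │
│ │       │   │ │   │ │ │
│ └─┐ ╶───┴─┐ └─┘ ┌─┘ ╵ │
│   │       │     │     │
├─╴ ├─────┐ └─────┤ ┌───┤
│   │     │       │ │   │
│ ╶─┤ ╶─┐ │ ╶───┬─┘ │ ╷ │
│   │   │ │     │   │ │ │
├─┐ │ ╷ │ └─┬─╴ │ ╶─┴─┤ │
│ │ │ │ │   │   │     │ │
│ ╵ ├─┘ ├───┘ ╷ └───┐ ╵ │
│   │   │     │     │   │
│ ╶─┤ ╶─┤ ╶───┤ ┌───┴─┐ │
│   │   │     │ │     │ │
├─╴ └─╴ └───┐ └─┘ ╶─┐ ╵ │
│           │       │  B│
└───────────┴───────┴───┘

Counting cells with exactly 2 passages:
Total corridor cells: 92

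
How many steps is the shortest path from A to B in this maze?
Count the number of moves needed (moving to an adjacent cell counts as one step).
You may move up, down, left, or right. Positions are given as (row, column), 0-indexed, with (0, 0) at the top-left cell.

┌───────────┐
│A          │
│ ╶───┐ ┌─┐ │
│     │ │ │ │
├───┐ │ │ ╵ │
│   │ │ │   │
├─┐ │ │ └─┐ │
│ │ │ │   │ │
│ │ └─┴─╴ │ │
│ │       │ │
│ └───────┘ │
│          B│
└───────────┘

Using BFS to find shortest path:
Start: (0, 0), End: (5, 5)
Path found:
(0,0) → (0,1) → (0,2) → (0,3) → (0,4) → (0,5) → (1,5) → (2,5) → (3,5) → (4,5) → (5,5)
Number of steps: 10

Solution:

┌───────────┐
│A → → → → ↓│
│ ╶───┐ ┌─┐ │
│     │ │ │↓│
├───┐ │ │ ╵ │
│   │ │ │  ↓│
├─┐ │ │ └─┐ │
│ │ │ │   │↓│
│ │ └─┴─╴ │ │
│ │       │↓│
│ └───────┘ │
│          B│
└───────────┘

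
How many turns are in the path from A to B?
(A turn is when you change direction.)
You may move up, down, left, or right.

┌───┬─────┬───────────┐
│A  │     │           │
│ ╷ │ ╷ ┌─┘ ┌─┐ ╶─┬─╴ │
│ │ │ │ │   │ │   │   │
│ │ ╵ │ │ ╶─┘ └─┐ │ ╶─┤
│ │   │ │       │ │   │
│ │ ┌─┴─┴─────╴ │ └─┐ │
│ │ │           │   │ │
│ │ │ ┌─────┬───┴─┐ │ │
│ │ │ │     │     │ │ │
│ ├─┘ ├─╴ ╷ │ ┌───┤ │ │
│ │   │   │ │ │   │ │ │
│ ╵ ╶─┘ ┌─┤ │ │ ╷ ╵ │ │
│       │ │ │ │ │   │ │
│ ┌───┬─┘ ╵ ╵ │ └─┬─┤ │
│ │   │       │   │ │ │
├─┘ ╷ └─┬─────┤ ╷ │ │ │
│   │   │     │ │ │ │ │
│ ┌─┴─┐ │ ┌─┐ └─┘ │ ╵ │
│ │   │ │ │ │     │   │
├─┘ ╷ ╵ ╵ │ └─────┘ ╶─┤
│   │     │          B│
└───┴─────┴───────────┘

Directions: down, down, down, down, down, down, right, up, right, up, up, right, right, right, right, right, up, left, left, left, up, right, up, right, right, right, right, right, down, left, down, right, down, down, down, down, down, down, down, left, down, right
Number of turns: 19

Solution:

┌───┬─────┬───────────┐
│A  │     │↱ → → → → ↓│
│ ╷ │ ╷ ┌─┘ ┌─┐ ╶─┬─╴ │
│↓│ │ │ │↱ ↑│ │   │↓ ↲│
│ │ ╵ │ │ ╶─┘ └─┐ │ ╶─┤
│↓│   │ │↑ ← ← ↰│ │↳ ↓│
│ │ ┌─┴─┴─────╴ │ └─┐ │
│↓│ │↱ → → → → ↑│   │↓│
│ │ │ ┌─────┬───┴─┐ │ │
│↓│ │↑│     │     │ │↓│
│ ├─┘ ├─╴ ╷ │ ┌───┤ │ │
│↓│↱ ↑│   │ │ │   │ │↓│
│ ╵ ╶─┘ ┌─┤ │ │ ╷ ╵ │ │
│↳ ↑    │ │ │ │ │   │↓│
│ ┌───┬─┘ ╵ ╵ │ └─┬─┤ │
│ │   │       │   │ │↓│
├─┘ ╷ └─┬─────┤ ╷ │ │ │
│   │   │     │ │ │ │↓│
│ ┌─┴─┐ │ ┌─┐ └─┘ │ ╵ │
│ │   │ │ │ │     │↓ ↲│
├─┘ ╷ ╵ ╵ │ └─────┘ ╶─┤
│   │     │        ↳ B│
└───┴─────┴───────────┘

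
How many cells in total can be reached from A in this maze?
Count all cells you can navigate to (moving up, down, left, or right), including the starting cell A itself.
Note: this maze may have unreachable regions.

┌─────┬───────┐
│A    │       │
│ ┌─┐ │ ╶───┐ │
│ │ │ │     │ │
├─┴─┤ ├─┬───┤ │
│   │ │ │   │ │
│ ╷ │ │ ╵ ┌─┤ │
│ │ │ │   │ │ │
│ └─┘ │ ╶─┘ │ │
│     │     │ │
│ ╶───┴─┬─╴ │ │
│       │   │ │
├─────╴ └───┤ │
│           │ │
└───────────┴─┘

Using BFS/flood-fill to find all reachable cells from A:
Maze size: 7 × 7 = 49 total cells
25 cell(s) are walled off and cannot be reached from A.
Reachable cells: 24

Reachable region (· marks reachable cells):

┌─────┬───────┐
│A · ·│       │
│ ┌─┐ │ ╶───┐ │
│·│ │·│     │ │
├─┴─┤ ├─┬───┤ │
│· ·│·│ │   │ │
│ ╷ │ │ ╵ ┌─┤ │
│·│·│·│   │ │ │
│ └─┘ │ ╶─┘ │ │
│· · ·│     │ │
│ ╶───┴─┬─╴ │ │
│· · · ·│   │ │
├─────╴ └───┤ │
│· · · · · ·│ │
└───────────┴─┘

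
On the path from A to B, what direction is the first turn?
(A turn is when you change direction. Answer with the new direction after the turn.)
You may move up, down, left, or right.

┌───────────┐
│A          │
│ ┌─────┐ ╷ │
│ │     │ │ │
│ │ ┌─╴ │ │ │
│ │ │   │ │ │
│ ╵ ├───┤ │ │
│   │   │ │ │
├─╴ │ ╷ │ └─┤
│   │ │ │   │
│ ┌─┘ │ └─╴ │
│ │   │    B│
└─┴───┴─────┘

Directions: right, right, right, right, down, down, down, down, right, down
First turn direction: down

Solution:

┌───────────┐
│A → → → ↓  │
│ ┌─────┐ ╷ │
│ │     │↓│ │
│ │ ┌─╴ │ │ │
│ │ │   │↓│ │
│ ╵ ├───┤ │ │
│   │   │↓│ │
├─╴ │ ╷ │ └─┤
│   │ │ │↳ ↓│
│ ┌─┘ │ └─╴ │
│ │   │    B│
└─┴───┴─────┘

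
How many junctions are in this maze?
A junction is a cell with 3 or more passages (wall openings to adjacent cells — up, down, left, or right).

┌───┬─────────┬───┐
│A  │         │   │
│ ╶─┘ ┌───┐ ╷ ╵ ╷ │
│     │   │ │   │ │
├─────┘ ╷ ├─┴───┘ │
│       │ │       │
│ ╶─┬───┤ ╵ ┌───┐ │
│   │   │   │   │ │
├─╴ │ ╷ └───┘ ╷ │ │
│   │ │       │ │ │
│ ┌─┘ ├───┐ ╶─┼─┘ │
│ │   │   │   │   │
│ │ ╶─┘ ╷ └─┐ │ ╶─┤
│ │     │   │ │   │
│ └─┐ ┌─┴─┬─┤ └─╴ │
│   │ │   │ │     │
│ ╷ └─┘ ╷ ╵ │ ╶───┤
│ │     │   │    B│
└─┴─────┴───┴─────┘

Checking each cell for number of passages:

Junctions found (3+ passages):
  (0, 5): 3 passages
  (2, 8): 3 passages
  (4, 5): 3 passages
  (6, 2): 3 passages
  (7, 0): 3 passages
  (7, 6): 3 passages
Total junctions: 6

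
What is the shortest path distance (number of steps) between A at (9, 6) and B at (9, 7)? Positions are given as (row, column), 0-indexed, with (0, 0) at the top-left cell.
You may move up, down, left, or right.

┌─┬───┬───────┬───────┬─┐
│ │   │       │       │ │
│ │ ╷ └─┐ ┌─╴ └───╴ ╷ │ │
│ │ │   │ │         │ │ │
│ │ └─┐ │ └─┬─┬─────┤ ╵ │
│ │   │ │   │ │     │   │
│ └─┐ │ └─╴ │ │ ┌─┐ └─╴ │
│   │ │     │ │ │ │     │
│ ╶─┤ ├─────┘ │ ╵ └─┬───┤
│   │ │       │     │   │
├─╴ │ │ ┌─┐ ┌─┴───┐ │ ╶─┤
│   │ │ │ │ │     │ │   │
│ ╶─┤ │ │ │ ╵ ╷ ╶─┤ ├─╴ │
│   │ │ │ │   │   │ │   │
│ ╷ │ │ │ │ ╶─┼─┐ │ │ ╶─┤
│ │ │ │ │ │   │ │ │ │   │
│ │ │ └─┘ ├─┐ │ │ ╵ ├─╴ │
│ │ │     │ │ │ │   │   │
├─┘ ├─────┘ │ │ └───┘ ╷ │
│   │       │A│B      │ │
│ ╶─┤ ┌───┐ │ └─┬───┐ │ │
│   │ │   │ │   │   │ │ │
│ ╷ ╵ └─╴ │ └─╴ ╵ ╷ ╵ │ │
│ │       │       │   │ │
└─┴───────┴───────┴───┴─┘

Finding path from (9, 6) to (9, 7):
Path: (9,6) → (10,6) → (10,7) → (11,7) → (11,8) → (10,8) → (10,9) → (11,9) → (11,10) → (10,10) → (9,10) → (9,9) → (9,8) → (9,7)
Distance: 13 steps

Solution:

┌─┬───┬───────┬───────┬─┐
│ │   │       │       │ │
│ │ ╷ └─┐ ┌─╴ └───╴ ╷ │ │
│ │ │   │ │         │ │ │
│ │ └─┐ │ └─┬─┬─────┤ ╵ │
│ │   │ │   │ │     │   │
│ └─┐ │ └─╴ │ │ ┌─┐ └─╴ │
│   │ │     │ │ │ │     │
│ ╶─┤ ├─────┘ │ ╵ └─┬───┤
│   │ │       │     │   │
├─╴ │ │ ┌─┐ ┌─┴───┐ │ ╶─┤
│   │ │ │ │ │     │ │   │
│ ╶─┤ │ │ │ ╵ ╷ ╶─┤ ├─╴ │
│   │ │ │ │   │   │ │   │
│ ╷ │ │ │ │ ╶─┼─┐ │ │ ╶─┤
│ │ │ │ │ │   │ │ │ │   │
│ │ │ └─┘ ├─┐ │ │ ╵ ├─╴ │
│ │ │     │ │ │ │   │   │
├─┘ ├─────┘ │ │ └───┘ ╷ │
│   │       │A│B ← ← ↰│ │
│ ╶─┤ ┌───┐ │ └─┬───┐ │ │
│   │ │   │ │↳ ↓│↱ ↓│↑│ │
│ ╷ ╵ └─╴ │ └─╴ ╵ ╷ ╵ │ │
│ │       │    ↳ ↑│↳ ↑│ │
└─┴───────┴───────┴───┴─┘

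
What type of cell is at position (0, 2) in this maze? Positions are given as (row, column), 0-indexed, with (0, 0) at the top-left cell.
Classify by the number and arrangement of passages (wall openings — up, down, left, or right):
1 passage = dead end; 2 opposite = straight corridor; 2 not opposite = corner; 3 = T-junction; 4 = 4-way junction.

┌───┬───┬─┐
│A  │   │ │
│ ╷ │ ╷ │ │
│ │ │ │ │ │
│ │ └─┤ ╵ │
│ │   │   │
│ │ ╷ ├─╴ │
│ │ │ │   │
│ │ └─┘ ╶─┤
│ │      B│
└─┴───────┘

Checking cell at (0, 2):
Number of passages: 2
Cell type: corner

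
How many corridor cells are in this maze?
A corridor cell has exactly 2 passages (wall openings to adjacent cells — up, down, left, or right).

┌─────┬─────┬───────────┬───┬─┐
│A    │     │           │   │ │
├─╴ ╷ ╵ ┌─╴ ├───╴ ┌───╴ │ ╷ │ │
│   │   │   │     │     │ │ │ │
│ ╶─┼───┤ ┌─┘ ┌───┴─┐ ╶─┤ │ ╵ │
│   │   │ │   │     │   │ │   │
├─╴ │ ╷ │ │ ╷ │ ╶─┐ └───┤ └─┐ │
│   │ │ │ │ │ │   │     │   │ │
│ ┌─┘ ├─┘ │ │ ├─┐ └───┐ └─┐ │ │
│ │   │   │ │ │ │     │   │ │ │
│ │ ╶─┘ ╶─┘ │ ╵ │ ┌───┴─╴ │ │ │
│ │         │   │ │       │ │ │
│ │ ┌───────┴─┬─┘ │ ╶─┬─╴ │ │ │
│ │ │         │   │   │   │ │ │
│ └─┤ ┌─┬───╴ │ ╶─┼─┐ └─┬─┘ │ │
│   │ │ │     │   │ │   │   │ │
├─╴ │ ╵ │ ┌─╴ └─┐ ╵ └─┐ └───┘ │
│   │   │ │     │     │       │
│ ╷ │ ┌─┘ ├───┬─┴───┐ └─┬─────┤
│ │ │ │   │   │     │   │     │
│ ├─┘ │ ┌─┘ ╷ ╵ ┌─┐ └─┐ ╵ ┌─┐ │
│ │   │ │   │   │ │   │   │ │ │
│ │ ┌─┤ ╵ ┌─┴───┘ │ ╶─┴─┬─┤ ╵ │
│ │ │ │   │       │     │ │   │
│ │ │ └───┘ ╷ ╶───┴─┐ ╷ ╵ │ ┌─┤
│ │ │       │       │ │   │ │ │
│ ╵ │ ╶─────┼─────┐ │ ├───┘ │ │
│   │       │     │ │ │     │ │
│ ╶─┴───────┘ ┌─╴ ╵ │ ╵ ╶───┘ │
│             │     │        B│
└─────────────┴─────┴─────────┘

Counting cells with exactly 2 passages:
Total corridor cells: 179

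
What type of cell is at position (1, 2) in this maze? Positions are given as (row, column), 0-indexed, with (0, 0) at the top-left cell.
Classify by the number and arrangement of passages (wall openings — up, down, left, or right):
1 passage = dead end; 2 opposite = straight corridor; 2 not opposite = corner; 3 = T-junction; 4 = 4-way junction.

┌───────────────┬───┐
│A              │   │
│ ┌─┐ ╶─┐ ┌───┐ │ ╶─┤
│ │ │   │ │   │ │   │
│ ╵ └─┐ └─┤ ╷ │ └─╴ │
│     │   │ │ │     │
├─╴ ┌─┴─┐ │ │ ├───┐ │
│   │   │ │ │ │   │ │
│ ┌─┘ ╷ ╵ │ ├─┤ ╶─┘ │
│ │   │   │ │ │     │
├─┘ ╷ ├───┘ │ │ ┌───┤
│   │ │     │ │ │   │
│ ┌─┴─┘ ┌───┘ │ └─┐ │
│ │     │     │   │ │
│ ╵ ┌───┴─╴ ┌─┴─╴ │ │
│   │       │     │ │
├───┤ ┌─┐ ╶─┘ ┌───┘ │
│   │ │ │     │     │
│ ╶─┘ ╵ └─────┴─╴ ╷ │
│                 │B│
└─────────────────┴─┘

Checking cell at (1, 2):
Number of passages: 2
Cell type: corner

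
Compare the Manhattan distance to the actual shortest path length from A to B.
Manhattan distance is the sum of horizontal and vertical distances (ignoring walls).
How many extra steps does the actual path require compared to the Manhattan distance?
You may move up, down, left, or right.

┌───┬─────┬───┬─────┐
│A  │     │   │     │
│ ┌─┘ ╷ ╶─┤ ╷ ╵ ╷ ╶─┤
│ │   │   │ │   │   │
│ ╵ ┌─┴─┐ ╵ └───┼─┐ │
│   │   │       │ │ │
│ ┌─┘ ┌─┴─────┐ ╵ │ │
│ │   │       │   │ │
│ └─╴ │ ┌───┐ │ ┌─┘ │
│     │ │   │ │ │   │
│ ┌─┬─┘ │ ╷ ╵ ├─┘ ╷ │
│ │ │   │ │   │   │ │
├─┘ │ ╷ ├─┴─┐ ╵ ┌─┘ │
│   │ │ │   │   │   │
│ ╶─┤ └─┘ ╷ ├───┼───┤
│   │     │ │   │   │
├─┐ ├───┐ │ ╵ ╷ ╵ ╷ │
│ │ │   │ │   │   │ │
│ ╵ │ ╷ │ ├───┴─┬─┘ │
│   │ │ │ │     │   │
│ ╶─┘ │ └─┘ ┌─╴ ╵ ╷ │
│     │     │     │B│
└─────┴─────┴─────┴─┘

Manhattan distance: |10 - 0| + |9 - 0| = 19
Actual path length: 55
Extra steps: 55 - 19 = 36

Solution:

┌───┬─────┬───┬─────┐
│A  │↱ ↓  │↱ ↓│↱ ↓  │
│ ┌─┘ ╷ ╶─┤ ╷ ╵ ╷ ╶─┤
│↓│↱ ↑│↳ ↓│↑│↳ ↑│↳ ↓│
│ ╵ ┌─┴─┐ ╵ └───┼─┐ │
│↳ ↑│   │↳ ↑    │ │↓│
│ ┌─┘ ┌─┴─────┐ ╵ │ │
│ │   │↓ ← ← ↰│   │↓│
│ └─╴ │ ┌───┐ │ ┌─┘ │
│     │↓│   │↑│ │↓ ↲│
│ ┌─┬─┘ │ ╷ ╵ ├─┘ ╷ │
│ │ │↓ ↲│ │  ↑│↓ ↲│ │
├─┘ │ ╷ ├─┴─┐ ╵ ┌─┘ │
│   │↓│ │↱ ↓│↑ ↲│   │
│ ╶─┤ └─┘ ╷ ├───┼───┤
│   │↳ → ↑│↓│↱ ↓│↱ ↓│
├─┐ ├───┐ │ ╵ ╷ ╵ ╷ │
│ │ │   │ │↳ ↑│↳ ↑│↓│
│ ╵ │ ╷ │ ├───┴─┬─┘ │
│   │ │ │ │     │  ↓│
│ ╶─┘ │ └─┘ ┌─╴ ╵ ╷ │
│     │     │     │B│
└─────┴─────┴─────┴─┘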